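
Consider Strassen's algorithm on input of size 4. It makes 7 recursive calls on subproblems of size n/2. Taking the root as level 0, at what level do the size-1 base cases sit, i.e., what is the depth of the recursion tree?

For divide and conquer with division factor 2:

Problem sizes at each level:
Level 0: 4
Level 1: 2
Level 2: 1

The root is level 0 and the size-1 base case is level 2 (the tree spans levels 0 through 2, i.e. 3 levels counting the root), so the depth is the number of divisions: log_2(4) = 2

The recursion tree depth is log_2(4) = 2. At each level, the problem size is divided by 2, so it takes 2 divisions to reduce to a base case of size 1. The algorithm makes 7 recursive calls at each level.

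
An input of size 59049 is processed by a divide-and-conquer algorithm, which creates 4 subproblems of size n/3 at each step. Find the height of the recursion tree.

For divide and conquer with division factor 3:

Problem sizes at each level:
Level 0: 59049
Level 1: 19683
Level 2: 6561
Level 3: 2187
Level 4: 729
Level 5: 243
Level 6: 81
Level 7: 27
Level 8: 9
Level 9: 3
Level 10: 1

The root is level 0 and the size-1 base case is level 10 (the tree spans levels 0 through 10, i.e. 11 levels counting the root), so the depth is the number of divisions: log_3(59049) = 10

The recursion tree depth is log_3(59049) = 10. At each level, the problem size is divided by 3, so it takes 10 divisions to reduce to a base case of size 1. The algorithm makes 4 recursive calls at each level.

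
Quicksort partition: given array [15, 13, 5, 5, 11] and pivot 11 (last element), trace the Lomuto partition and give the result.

Lomuto partition with pivot = 11:

Initial array: [15, 13, 5, 5, 11]

arr[0]=15 > 11: no swap
arr[1]=13 > 11: no swap
arr[2]=5 <= 11: swap with position 0, array becomes [5, 13, 15, 5, 11]
arr[3]=5 <= 11: swap with position 1, array becomes [5, 5, 15, 13, 11]

Place pivot at position 2: [5, 5, 11, 13, 15]
Pivot position: 2

After partitioning with pivot 11, the array becomes [5, 5, 11, 13, 15]. The pivot is placed at index 2. All elements to the left of the pivot are <= 11, and all elements to the right are > 11.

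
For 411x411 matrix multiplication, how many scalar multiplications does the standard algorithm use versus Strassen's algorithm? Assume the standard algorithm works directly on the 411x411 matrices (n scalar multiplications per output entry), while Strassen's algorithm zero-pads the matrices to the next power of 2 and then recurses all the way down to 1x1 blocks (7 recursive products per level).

Matrix multiplication for 411x411 matrices:

Strassen's algorithm requires power-of-2 dimensions. Pad 411x411 to 512x512 (next power of 2).

Standard algorithm: 411^3 = 69426531 multiplications
Strassen's algorithm: 7^(log2(512)) = 7^9 = 40353607 multiplications
Savings: 69426531 - 40353607 = 29072924 multiplications

Standard: 69426531 multiplications (411^3). Strassen: 40353607 multiplications (7^9, after padding to 512x512). Strassen reduces 8 recursive multiplications to 7 at each level.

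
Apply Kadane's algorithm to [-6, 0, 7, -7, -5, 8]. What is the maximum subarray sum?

Using Kadane's algorithm on [-6, 0, 7, -7, -5, 8]:

Scanning through the array:
Position 1 (value 0): max_ending_here = 0, max_so_far = 0
Position 2 (value 7): max_ending_here = 7, max_so_far = 7
Position 3 (value -7): max_ending_here = 0, max_so_far = 7
Position 4 (value -5): max_ending_here = -5, max_so_far = 7
Position 5 (value 8): max_ending_here = 8, max_so_far = 8

Maximum subarray: [8]
Maximum sum: 8

The maximum subarray is [8] with sum 8. This subarray runs from index 5 to index 5.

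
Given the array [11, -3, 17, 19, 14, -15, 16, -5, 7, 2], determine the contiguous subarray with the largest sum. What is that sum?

Using Kadane's algorithm on [11, -3, 17, 19, 14, -15, 16, -5, 7, 2]:

Scanning through the array:
Position 1 (value -3): max_ending_here = 8, max_so_far = 11
Position 2 (value 17): max_ending_here = 25, max_so_far = 25
Position 3 (value 19): max_ending_here = 44, max_so_far = 44
Position 4 (value 14): max_ending_here = 58, max_so_far = 58
Position 5 (value -15): max_ending_here = 43, max_so_far = 58
Position 6 (value 16): max_ending_here = 59, max_so_far = 59
Position 7 (value -5): max_ending_here = 54, max_so_far = 59
Position 8 (value 7): max_ending_here = 61, max_so_far = 61
Position 9 (value 2): max_ending_here = 63, max_so_far = 63

Maximum subarray: [11, -3, 17, 19, 14, -15, 16, -5, 7, 2]
Maximum sum: 63

The maximum subarray is [11, -3, 17, 19, 14, -15, 16, -5, 7, 2] with sum 63. This subarray runs from index 0 to index 9.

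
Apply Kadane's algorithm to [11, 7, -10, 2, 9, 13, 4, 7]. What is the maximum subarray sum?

Using Kadane's algorithm on [11, 7, -10, 2, 9, 13, 4, 7]:

Scanning through the array:
Position 1 (value 7): max_ending_here = 18, max_so_far = 18
Position 2 (value -10): max_ending_here = 8, max_so_far = 18
Position 3 (value 2): max_ending_here = 10, max_so_far = 18
Position 4 (value 9): max_ending_here = 19, max_so_far = 19
Position 5 (value 13): max_ending_here = 32, max_so_far = 32
Position 6 (value 4): max_ending_here = 36, max_so_far = 36
Position 7 (value 7): max_ending_here = 43, max_so_far = 43

Maximum subarray: [11, 7, -10, 2, 9, 13, 4, 7]
Maximum sum: 43

The maximum subarray is [11, 7, -10, 2, 9, 13, 4, 7] with sum 43. This subarray runs from index 0 to index 7.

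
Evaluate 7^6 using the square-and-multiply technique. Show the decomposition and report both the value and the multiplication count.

Computing 7^6 by squaring (build up from 7^1; each line after the first costs one multiplication):

7^1 = 7
7^2 = (7^1)^2 = 7^2 = 49
7^3 = 7 * 7^2 = 7 * 49 = 343
7^6 = (7^3)^2 = 343^2 = 117649

Result: 117649
Multiplications needed: 3 (3 lines after 7^1)

7^6 = 117649. Using exponentiation by squaring, this requires 3 multiplications. The key idea: if the exponent is even, square the half-power; if odd, multiply by the base once.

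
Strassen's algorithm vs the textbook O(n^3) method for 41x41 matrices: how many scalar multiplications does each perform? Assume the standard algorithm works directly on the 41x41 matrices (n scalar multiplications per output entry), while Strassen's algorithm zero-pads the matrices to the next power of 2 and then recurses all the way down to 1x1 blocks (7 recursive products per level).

Matrix multiplication for 41x41 matrices:

Strassen's algorithm requires power-of-2 dimensions. Pad 41x41 to 64x64 (next power of 2).

Standard algorithm: 41^3 = 68921 multiplications
Strassen's algorithm: 7^(log2(64)) = 7^6 = 117649 multiplications
Difference: 68921 - 117649 = -48728 (Strassen uses MORE here due to padding overhead — for small or just-over-power-of-2 n, padding can outweigh the per-level savings)

Standard: 68921 multiplications (41^3). Strassen: 117649 multiplications (7^6, after padding to 64x64). Strassen reduces 8 recursive multiplications to 7 at each level.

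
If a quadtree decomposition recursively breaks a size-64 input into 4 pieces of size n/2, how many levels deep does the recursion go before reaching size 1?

For divide and conquer with division factor 2:

Problem sizes at each level:
Level 0: 64
Level 1: 32
Level 2: 16
Level 3: 8
Level 4: 4
Level 5: 2
Level 6: 1

The root is level 0 and the size-1 base case is level 6 (the tree spans levels 0 through 6, i.e. 7 levels counting the root), so the depth is the number of divisions: log_2(64) = 6

The recursion tree depth is log_2(64) = 6. At each level, the problem size is divided by 2, so it takes 6 divisions to reduce to a base case of size 1. The algorithm makes 4 recursive calls at each level.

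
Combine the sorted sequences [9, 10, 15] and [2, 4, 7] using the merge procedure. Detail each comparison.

Merging process:

Compare 9 vs 2: take 2 from right. Merged: [2]
Compare 9 vs 4: take 4 from right. Merged: [2, 4]
Compare 9 vs 7: take 7 from right. Merged: [2, 4, 7]
Append remaining from left: [9, 10, 15]. Merged: [2, 4, 7, 9, 10, 15]

Final merged array: [2, 4, 7, 9, 10, 15]
Total comparisons: 3

The merged array is [2, 4, 7, 9, 10, 15], requiring 3 comparisons. The merge step runs in O(n) time where n is the total number of elements.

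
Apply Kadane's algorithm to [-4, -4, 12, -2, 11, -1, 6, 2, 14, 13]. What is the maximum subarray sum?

Using Kadane's algorithm on [-4, -4, 12, -2, 11, -1, 6, 2, 14, 13]:

Scanning through the array:
Position 1 (value -4): max_ending_here = -4, max_so_far = -4
Position 2 (value 12): max_ending_here = 12, max_so_far = 12
Position 3 (value -2): max_ending_here = 10, max_so_far = 12
Position 4 (value 11): max_ending_here = 21, max_so_far = 21
Position 5 (value -1): max_ending_here = 20, max_so_far = 21
Position 6 (value 6): max_ending_here = 26, max_so_far = 26
Position 7 (value 2): max_ending_here = 28, max_so_far = 28
Position 8 (value 14): max_ending_here = 42, max_so_far = 42
Position 9 (value 13): max_ending_here = 55, max_so_far = 55

Maximum subarray: [12, -2, 11, -1, 6, 2, 14, 13]
Maximum sum: 55

The maximum subarray is [12, -2, 11, -1, 6, 2, 14, 13] with sum 55. This subarray runs from index 2 to index 9.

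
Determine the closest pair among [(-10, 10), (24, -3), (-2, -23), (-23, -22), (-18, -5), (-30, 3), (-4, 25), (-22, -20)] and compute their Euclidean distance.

Computing all pairwise distances among 8 points:

d((-10, 10), (24, -3)) = 36.4005
d((-10, 10), (-2, -23)) = 33.9559
d((-10, 10), (-23, -22)) = 34.5398
d((-10, 10), (-18, -5)) = 17.0
d((-10, 10), (-30, 3)) = 21.1896
d((-10, 10), (-4, 25)) = 16.1555
d((-10, 10), (-22, -20)) = 32.311
d((24, -3), (-2, -23)) = 32.8024
d((24, -3), (-23, -22)) = 50.6952
d((24, -3), (-18, -5)) = 42.0476
d((24, -3), (-30, 3)) = 54.3323
d((24, -3), (-4, 25)) = 39.598
d((24, -3), (-22, -20)) = 49.0408
d((-2, -23), (-23, -22)) = 21.0238
d((-2, -23), (-18, -5)) = 24.0832
d((-2, -23), (-30, 3)) = 38.2099
d((-2, -23), (-4, 25)) = 48.0416
d((-2, -23), (-22, -20)) = 20.2237
d((-23, -22), (-18, -5)) = 17.72
d((-23, -22), (-30, 3)) = 25.9615
d((-23, -22), (-4, 25)) = 50.6952
d((-23, -22), (-22, -20)) = 2.2361 <-- minimum
d((-18, -5), (-30, 3)) = 14.4222
d((-18, -5), (-4, 25)) = 33.1059
d((-18, -5), (-22, -20)) = 15.5242
d((-30, 3), (-4, 25)) = 34.0588
d((-30, 3), (-22, -20)) = 24.3516
d((-4, 25), (-22, -20)) = 48.4665

Closest pair: (-23, -22) and (-22, -20) with distance 2.2361

The closest pair is (-23, -22) and (-22, -20) with Euclidean distance 2.2361. For 8 points, brute-force pairwise comparison is shown above. For large n, the divide-and-conquer algorithm (sort by x, recurse on halves, check the dividing strip) achieves O(n log n).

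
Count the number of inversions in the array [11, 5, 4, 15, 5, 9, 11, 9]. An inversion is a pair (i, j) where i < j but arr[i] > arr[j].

Finding inversions in [11, 5, 4, 15, 5, 9, 11, 9]:

(0, 1): arr[0]=11 > arr[1]=5
(0, 2): arr[0]=11 > arr[2]=4
(0, 4): arr[0]=11 > arr[4]=5
(0, 5): arr[0]=11 > arr[5]=9
(0, 7): arr[0]=11 > arr[7]=9
(1, 2): arr[1]=5 > arr[2]=4
(3, 4): arr[3]=15 > arr[4]=5
(3, 5): arr[3]=15 > arr[5]=9
(3, 6): arr[3]=15 > arr[6]=11
(3, 7): arr[3]=15 > arr[7]=9
(6, 7): arr[6]=11 > arr[7]=9

Total inversions: 11

The array has 11 inversion(s): (0,1), (0,2), (0,4), (0,5), (0,7), (1,2), (3,4), (3,5), (3,6), (3,7), (6,7). Each pair (i,j) satisfies i < j and arr[i] > arr[j].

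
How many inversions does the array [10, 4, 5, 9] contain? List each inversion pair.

Finding inversions in [10, 4, 5, 9]:

(0, 1): arr[0]=10 > arr[1]=4
(0, 2): arr[0]=10 > arr[2]=5
(0, 3): arr[0]=10 > arr[3]=9

Total inversions: 3

The array has 3 inversion(s): (0,1), (0,2), (0,3). Each pair (i,j) satisfies i < j and arr[i] > arr[j].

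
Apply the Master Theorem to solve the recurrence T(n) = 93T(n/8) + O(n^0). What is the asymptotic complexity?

Master Theorem for T(n) = 93T(n/8) + O(n^0):

a = 93, b = 8, c = 0
log_b(a) = log_8(93) = 2.1797

Case 1: c = 0 < log_8(93) = 2.1797
T(n) = O(n^(log_8 93))

For T(n) = 93T(n/8) + O(n^0): log_8(93) = 2.1797. This is Case 1 of the Master Theorem (c < log_b(a), work dominated by leaves), giving O(n^(log_8 93)).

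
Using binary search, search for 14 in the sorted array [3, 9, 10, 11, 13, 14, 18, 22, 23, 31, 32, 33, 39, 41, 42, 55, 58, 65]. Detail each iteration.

Binary search for 14 in [3, 9, 10, 11, 13, 14, 18, 22, 23, 31, 32, 33, 39, 41, 42, 55, 58, 65]:

lo=0, hi=17, mid=8, arr[mid]=23 -> 23 > 14, search left half
lo=0, hi=7, mid=3, arr[mid]=11 -> 11 < 14, search right half
lo=4, hi=7, mid=5, arr[mid]=14 -> Found target at index 5!

Binary search finds 14 at index 5 after 3 comparisons. The search repeatedly halves the search space by comparing with the middle element.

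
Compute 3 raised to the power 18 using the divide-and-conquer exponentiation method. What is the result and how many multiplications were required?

Computing 3^18 by squaring (build up from 3^1; each line after the first costs one multiplication):

3^1 = 3
3^2 = (3^1)^2 = 3^2 = 9
3^4 = (3^2)^2 = 9^2 = 81
3^8 = (3^4)^2 = 81^2 = 6561
3^9 = 3 * 3^8 = 3 * 6561 = 19683
3^18 = (3^9)^2 = 19683^2 = 387420489

Result: 387420489
Multiplications needed: 5 (5 lines after 3^1)

3^18 = 387420489. Using exponentiation by squaring, this requires 5 multiplications. The key idea: if the exponent is even, square the half-power; if odd, multiply by the base once.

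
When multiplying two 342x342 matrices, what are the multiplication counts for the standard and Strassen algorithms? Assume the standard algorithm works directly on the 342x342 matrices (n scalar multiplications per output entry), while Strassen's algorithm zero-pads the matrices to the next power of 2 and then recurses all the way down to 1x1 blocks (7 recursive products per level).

Matrix multiplication for 342x342 matrices:

Strassen's algorithm requires power-of-2 dimensions. Pad 342x342 to 512x512 (next power of 2).

Standard algorithm: 342^3 = 40001688 multiplications
Strassen's algorithm: 7^(log2(512)) = 7^9 = 40353607 multiplications
Difference: 40001688 - 40353607 = -351919 (Strassen uses MORE here due to padding overhead — for small or just-over-power-of-2 n, padding can outweigh the per-level savings)

Standard: 40001688 multiplications (342^3). Strassen: 40353607 multiplications (7^9, after padding to 512x512). Strassen reduces 8 recursive multiplications to 7 at each level.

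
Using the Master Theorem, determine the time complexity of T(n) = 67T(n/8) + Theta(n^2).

Master Theorem for T(n) = 67T(n/8) + O(n^2):

a = 67, b = 8, c = 2
log_b(a) = log_8(67) = 2.0220

Case 1: c = 2 < log_8(67) = 2.0220
T(n) = O(n^(log_8 67))

For T(n) = 67T(n/8) + O(n^2): log_8(67) = 2.0220. This is Case 1 of the Master Theorem (c < log_b(a), work dominated by leaves), giving O(n^(log_8 67)).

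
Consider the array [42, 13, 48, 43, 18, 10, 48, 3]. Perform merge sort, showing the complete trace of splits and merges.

Merge sort trace:

Split: [42, 13, 48, 43, 18, 10, 48, 3] -> [42, 13, 48, 43] and [18, 10, 48, 3]
  Split: [42, 13, 48, 43] -> [42, 13] and [48, 43]
    Split: [42, 13] -> [42] and [13]
    Merge: [42] + [13] -> [13, 42]
    Split: [48, 43] -> [48] and [43]
    Merge: [48] + [43] -> [43, 48]
  Merge: [13, 42] + [43, 48] -> [13, 42, 43, 48]
  Split: [18, 10, 48, 3] -> [18, 10] and [48, 3]
    Split: [18, 10] -> [18] and [10]
    Merge: [18] + [10] -> [10, 18]
    Split: [48, 3] -> [48] and [3]
    Merge: [48] + [3] -> [3, 48]
  Merge: [10, 18] + [3, 48] -> [3, 10, 18, 48]
Merge: [13, 42, 43, 48] + [3, 10, 18, 48] -> [3, 10, 13, 18, 42, 43, 48, 48]

Final sorted array: [3, 10, 13, 18, 42, 43, 48, 48]

The merge sort proceeds by recursively splitting the array and merging sorted halves.
After all merges, the sorted array is [3, 10, 13, 18, 42, 43, 48, 48].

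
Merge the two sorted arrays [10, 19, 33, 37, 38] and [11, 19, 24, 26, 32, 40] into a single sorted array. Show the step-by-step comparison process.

Merging process:

Compare 10 vs 11: take 10 from left. Merged: [10]
Compare 19 vs 11: take 11 from right. Merged: [10, 11]
Compare 19 vs 19: take 19 from left. Merged: [10, 11, 19]
Compare 33 vs 19: take 19 from right. Merged: [10, 11, 19, 19]
Compare 33 vs 24: take 24 from right. Merged: [10, 11, 19, 19, 24]
Compare 33 vs 26: take 26 from right. Merged: [10, 11, 19, 19, 24, 26]
Compare 33 vs 32: take 32 from right. Merged: [10, 11, 19, 19, 24, 26, 32]
Compare 33 vs 40: take 33 from left. Merged: [10, 11, 19, 19, 24, 26, 32, 33]
Compare 37 vs 40: take 37 from left. Merged: [10, 11, 19, 19, 24, 26, 32, 33, 37]
Compare 38 vs 40: take 38 from left. Merged: [10, 11, 19, 19, 24, 26, 32, 33, 37, 38]
Append remaining from right: [40]. Merged: [10, 11, 19, 19, 24, 26, 32, 33, 37, 38, 40]

Final merged array: [10, 11, 19, 19, 24, 26, 32, 33, 37, 38, 40]
Total comparisons: 10

The merged array is [10, 11, 19, 19, 24, 26, 32, 33, 37, 38, 40], requiring 10 comparisons. The merge step runs in O(n) time where n is the total number of elements.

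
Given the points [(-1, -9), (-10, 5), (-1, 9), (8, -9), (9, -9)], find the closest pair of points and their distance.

Computing all pairwise distances among 5 points:

d((-1, -9), (-10, 5)) = 16.6433
d((-1, -9), (-1, 9)) = 18.0
d((-1, -9), (8, -9)) = 9.0
d((-1, -9), (9, -9)) = 10.0
d((-10, 5), (-1, 9)) = 9.8489
d((-10, 5), (8, -9)) = 22.8035
d((-10, 5), (9, -9)) = 23.6008
d((-1, 9), (8, -9)) = 20.1246
d((-1, 9), (9, -9)) = 20.5913
d((8, -9), (9, -9)) = 1.0 <-- minimum

Closest pair: (8, -9) and (9, -9) with distance 1.0

The closest pair is (8, -9) and (9, -9) with Euclidean distance 1.0. For 5 points, brute-force pairwise comparison is shown above. For large n, the divide-and-conquer algorithm (sort by x, recurse on halves, check the dividing strip) achieves O(n log n).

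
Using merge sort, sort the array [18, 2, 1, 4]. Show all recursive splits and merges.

Merge sort trace:

Split: [18, 2, 1, 4] -> [18, 2] and [1, 4]
  Split: [18, 2] -> [18] and [2]
  Merge: [18] + [2] -> [2, 18]
  Split: [1, 4] -> [1] and [4]
  Merge: [1] + [4] -> [1, 4]
Merge: [2, 18] + [1, 4] -> [1, 2, 4, 18]

Final sorted array: [1, 2, 4, 18]

The merge sort proceeds by recursively splitting the array and merging sorted halves.
After all merges, the sorted array is [1, 2, 4, 18].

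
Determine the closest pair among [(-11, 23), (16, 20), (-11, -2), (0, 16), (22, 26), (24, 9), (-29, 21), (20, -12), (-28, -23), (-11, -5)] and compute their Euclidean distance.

Computing all pairwise distances among 10 points:

d((-11, 23), (16, 20)) = 27.1662
d((-11, 23), (-11, -2)) = 25.0
d((-11, 23), (0, 16)) = 13.0384
d((-11, 23), (22, 26)) = 33.1361
d((-11, 23), (24, 9)) = 37.6962
d((-11, 23), (-29, 21)) = 18.1108
d((-11, 23), (20, -12)) = 46.7547
d((-11, 23), (-28, -23)) = 49.0408
d((-11, 23), (-11, -5)) = 28.0
d((16, 20), (-11, -2)) = 34.8281
d((16, 20), (0, 16)) = 16.4924
d((16, 20), (22, 26)) = 8.4853
d((16, 20), (24, 9)) = 13.6015
d((16, 20), (-29, 21)) = 45.0111
d((16, 20), (20, -12)) = 32.249
d((16, 20), (-28, -23)) = 61.5224
d((16, 20), (-11, -5)) = 36.7967
d((-11, -2), (0, 16)) = 21.095
d((-11, -2), (22, 26)) = 43.2782
d((-11, -2), (24, 9)) = 36.6879
d((-11, -2), (-29, 21)) = 29.2062
d((-11, -2), (20, -12)) = 32.573
d((-11, -2), (-28, -23)) = 27.0185
d((-11, -2), (-11, -5)) = 3.0 <-- minimum
d((0, 16), (22, 26)) = 24.1661
d((0, 16), (24, 9)) = 25.0
d((0, 16), (-29, 21)) = 29.4279
d((0, 16), (20, -12)) = 34.4093
d((0, 16), (-28, -23)) = 48.0104
d((0, 16), (-11, -5)) = 23.7065
d((22, 26), (24, 9)) = 17.1172
d((22, 26), (-29, 21)) = 51.2445
d((22, 26), (20, -12)) = 38.0526
d((22, 26), (-28, -23)) = 70.0071
d((22, 26), (-11, -5)) = 45.2769
d((24, 9), (-29, 21)) = 54.3415
d((24, 9), (20, -12)) = 21.3776
d((24, 9), (-28, -23)) = 61.0574
d((24, 9), (-11, -5)) = 37.6962
d((-29, 21), (20, -12)) = 59.0762
d((-29, 21), (-28, -23)) = 44.0114
d((-29, 21), (-11, -5)) = 31.6228
d((20, -12), (-28, -23)) = 49.2443
d((20, -12), (-11, -5)) = 31.7805
d((-28, -23), (-11, -5)) = 24.7588

Closest pair: (-11, -2) and (-11, -5) with distance 3.0

The closest pair is (-11, -2) and (-11, -5) with Euclidean distance 3.0. For 10 points, brute-force pairwise comparison is shown above. For large n, the divide-and-conquer algorithm (sort by x, recurse on halves, check the dividing strip) achieves O(n log n).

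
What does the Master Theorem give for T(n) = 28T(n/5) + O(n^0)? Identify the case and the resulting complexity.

Master Theorem for T(n) = 28T(n/5) + O(n^0):

a = 28, b = 5, c = 0
log_b(a) = log_5(28) = 2.0704

Case 1: c = 0 < log_5(28) = 2.0704
T(n) = O(n^(log_5 28))

For T(n) = 28T(n/5) + O(n^0): log_5(28) = 2.0704. This is Case 1 of the Master Theorem (c < log_b(a), work dominated by leaves), giving O(n^(log_5 28)).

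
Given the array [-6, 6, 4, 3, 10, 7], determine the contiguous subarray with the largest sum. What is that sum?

Using Kadane's algorithm on [-6, 6, 4, 3, 10, 7]:

Scanning through the array:
Position 1 (value 6): max_ending_here = 6, max_so_far = 6
Position 2 (value 4): max_ending_here = 10, max_so_far = 10
Position 3 (value 3): max_ending_here = 13, max_so_far = 13
Position 4 (value 10): max_ending_here = 23, max_so_far = 23
Position 5 (value 7): max_ending_here = 30, max_so_far = 30

Maximum subarray: [6, 4, 3, 10, 7]
Maximum sum: 30

The maximum subarray is [6, 4, 3, 10, 7] with sum 30. This subarray runs from index 1 to index 5.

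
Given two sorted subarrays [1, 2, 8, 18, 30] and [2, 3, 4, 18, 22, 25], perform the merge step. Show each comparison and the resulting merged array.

Merging process:

Compare 1 vs 2: take 1 from left. Merged: [1]
Compare 2 vs 2: take 2 from left. Merged: [1, 2]
Compare 8 vs 2: take 2 from right. Merged: [1, 2, 2]
Compare 8 vs 3: take 3 from right. Merged: [1, 2, 2, 3]
Compare 8 vs 4: take 4 from right. Merged: [1, 2, 2, 3, 4]
Compare 8 vs 18: take 8 from left. Merged: [1, 2, 2, 3, 4, 8]
Compare 18 vs 18: take 18 from left. Merged: [1, 2, 2, 3, 4, 8, 18]
Compare 30 vs 18: take 18 from right. Merged: [1, 2, 2, 3, 4, 8, 18, 18]
Compare 30 vs 22: take 22 from right. Merged: [1, 2, 2, 3, 4, 8, 18, 18, 22]
Compare 30 vs 25: take 25 from right. Merged: [1, 2, 2, 3, 4, 8, 18, 18, 22, 25]
Append remaining from left: [30]. Merged: [1, 2, 2, 3, 4, 8, 18, 18, 22, 25, 30]

Final merged array: [1, 2, 2, 3, 4, 8, 18, 18, 22, 25, 30]
Total comparisons: 10

The merged array is [1, 2, 2, 3, 4, 8, 18, 18, 22, 25, 30], requiring 10 comparisons. The merge step runs in O(n) time where n is the total number of elements.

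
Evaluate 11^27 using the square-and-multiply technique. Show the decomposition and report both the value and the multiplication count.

Computing 11^27 by squaring (build up from 11^1; each line after the first costs one multiplication):

11^1 = 11
11^2 = (11^1)^2 = 11^2 = 121
11^3 = 11 * 11^2 = 11 * 121 = 1331
11^6 = (11^3)^2 = 1331^2 = 1771561
11^12 = (11^6)^2 = 1771561^2 = 3138428376721
11^13 = 11 * 11^12 = 11 * 3138428376721 = 34522712143931
11^26 = (11^13)^2 = 34522712143931^2 = 1191817653772720942460132761
11^27 = 11 * 11^26 = 11 * 1191817653772720942460132761 = 13109994191499930367061460371

Result: 13109994191499930367061460371
Multiplications needed: 7 (7 lines after 11^1)

11^27 = 13109994191499930367061460371. Using exponentiation by squaring, this requires 7 multiplications. The key idea: if the exponent is even, square the half-power; if odd, multiply by the base once.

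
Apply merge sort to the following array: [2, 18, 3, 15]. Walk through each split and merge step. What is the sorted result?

Merge sort trace:

Split: [2, 18, 3, 15] -> [2, 18] and [3, 15]
  Split: [2, 18] -> [2] and [18]
  Merge: [2] + [18] -> [2, 18]
  Split: [3, 15] -> [3] and [15]
  Merge: [3] + [15] -> [3, 15]
Merge: [2, 18] + [3, 15] -> [2, 3, 15, 18]

Final sorted array: [2, 3, 15, 18]

The merge sort proceeds by recursively splitting the array and merging sorted halves.
After all merges, the sorted array is [2, 3, 15, 18].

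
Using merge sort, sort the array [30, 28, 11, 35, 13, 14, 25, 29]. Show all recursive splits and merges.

Merge sort trace:

Split: [30, 28, 11, 35, 13, 14, 25, 29] -> [30, 28, 11, 35] and [13, 14, 25, 29]
  Split: [30, 28, 11, 35] -> [30, 28] and [11, 35]
    Split: [30, 28] -> [30] and [28]
    Merge: [30] + [28] -> [28, 30]
    Split: [11, 35] -> [11] and [35]
    Merge: [11] + [35] -> [11, 35]
  Merge: [28, 30] + [11, 35] -> [11, 28, 30, 35]
  Split: [13, 14, 25, 29] -> [13, 14] and [25, 29]
    Split: [13, 14] -> [13] and [14]
    Merge: [13] + [14] -> [13, 14]
    Split: [25, 29] -> [25] and [29]
    Merge: [25] + [29] -> [25, 29]
  Merge: [13, 14] + [25, 29] -> [13, 14, 25, 29]
Merge: [11, 28, 30, 35] + [13, 14, 25, 29] -> [11, 13, 14, 25, 28, 29, 30, 35]

Final sorted array: [11, 13, 14, 25, 28, 29, 30, 35]

The merge sort proceeds by recursively splitting the array and merging sorted halves.
After all merges, the sorted array is [11, 13, 14, 25, 28, 29, 30, 35].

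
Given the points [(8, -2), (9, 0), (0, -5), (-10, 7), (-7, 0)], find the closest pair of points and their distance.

Computing all pairwise distances among 5 points:

d((8, -2), (9, 0)) = 2.2361 <-- minimum
d((8, -2), (0, -5)) = 8.544
d((8, -2), (-10, 7)) = 20.1246
d((8, -2), (-7, 0)) = 15.1327
d((9, 0), (0, -5)) = 10.2956
d((9, 0), (-10, 7)) = 20.2485
d((9, 0), (-7, 0)) = 16.0
d((0, -5), (-10, 7)) = 15.6205
d((0, -5), (-7, 0)) = 8.6023
d((-10, 7), (-7, 0)) = 7.6158

Closest pair: (8, -2) and (9, 0) with distance 2.2361

The closest pair is (8, -2) and (9, 0) with Euclidean distance 2.2361. For 5 points, brute-force pairwise comparison is shown above. For large n, the divide-and-conquer algorithm (sort by x, recurse on halves, check the dividing strip) achieves O(n log n).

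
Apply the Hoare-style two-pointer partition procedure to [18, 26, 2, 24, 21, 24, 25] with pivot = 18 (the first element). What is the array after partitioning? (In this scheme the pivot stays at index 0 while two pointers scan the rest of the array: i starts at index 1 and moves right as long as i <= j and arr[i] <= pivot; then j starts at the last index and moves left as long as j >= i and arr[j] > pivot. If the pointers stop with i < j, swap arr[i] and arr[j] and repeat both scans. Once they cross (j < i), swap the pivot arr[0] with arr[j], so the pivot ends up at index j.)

Hoare-style two-pointer partition with pivot = 18:

Initial array: [18, 26, 2, 24, 21, 24, 25]

Pointers start at i = 1, j = 6.
i stops at index 1 (arr[1]=26 > 18), j stops at index 2 (arr[2]=2 <= 18): swap arr[1] and arr[2], array becomes [18, 2, 26, 24, 21, 24, 25]
i ends at 2, j ends at 1: the pointers have crossed (j < i), so scanning stops.

Swap pivot arr[0] with arr[1] to place pivot at position 1: [2, 18, 26, 24, 21, 24, 25]
Pivot position: 1

After partitioning with pivot 18, the array becomes [2, 18, 26, 24, 21, 24, 25]. The pivot is placed at index 1. All elements to the left of the pivot are <= 18, and all elements to the right are > 18.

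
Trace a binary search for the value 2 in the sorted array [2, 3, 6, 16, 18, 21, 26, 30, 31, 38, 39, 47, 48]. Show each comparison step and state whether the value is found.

Binary search for 2 in [2, 3, 6, 16, 18, 21, 26, 30, 31, 38, 39, 47, 48]:

lo=0, hi=12, mid=6, arr[mid]=26 -> 26 > 2, search left half
lo=0, hi=5, mid=2, arr[mid]=6 -> 6 > 2, search left half
lo=0, hi=1, mid=0, arr[mid]=2 -> Found target at index 0!

Binary search finds 2 at index 0 after 3 comparisons. The search repeatedly halves the search space by comparing with the middle element.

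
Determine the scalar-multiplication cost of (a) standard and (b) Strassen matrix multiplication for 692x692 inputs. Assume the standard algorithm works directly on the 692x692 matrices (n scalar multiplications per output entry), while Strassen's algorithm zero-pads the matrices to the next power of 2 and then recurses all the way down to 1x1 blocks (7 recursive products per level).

Matrix multiplication for 692x692 matrices:

Strassen's algorithm requires power-of-2 dimensions. Pad 692x692 to 1024x1024 (next power of 2).

Standard algorithm: 692^3 = 331373888 multiplications
Strassen's algorithm: 7^(log2(1024)) = 7^10 = 282475249 multiplications
Savings: 331373888 - 282475249 = 48898639 multiplications

Standard: 331373888 multiplications (692^3). Strassen: 282475249 multiplications (7^10, after padding to 1024x1024). Strassen reduces 8 recursive multiplications to 7 at each level.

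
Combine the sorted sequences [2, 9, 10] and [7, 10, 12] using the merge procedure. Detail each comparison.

Merging process:

Compare 2 vs 7: take 2 from left. Merged: [2]
Compare 9 vs 7: take 7 from right. Merged: [2, 7]
Compare 9 vs 10: take 9 from left. Merged: [2, 7, 9]
Compare 10 vs 10: take 10 from left. Merged: [2, 7, 9, 10]
Append remaining from right: [10, 12]. Merged: [2, 7, 9, 10, 10, 12]

Final merged array: [2, 7, 9, 10, 10, 12]
Total comparisons: 4

The merged array is [2, 7, 9, 10, 10, 12], requiring 4 comparisons. The merge step runs in O(n) time where n is the total number of elements.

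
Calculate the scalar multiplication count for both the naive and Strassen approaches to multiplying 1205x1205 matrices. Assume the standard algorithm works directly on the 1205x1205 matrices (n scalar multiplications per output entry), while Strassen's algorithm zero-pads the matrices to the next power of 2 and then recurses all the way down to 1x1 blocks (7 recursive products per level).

Matrix multiplication for 1205x1205 matrices:

Strassen's algorithm requires power-of-2 dimensions. Pad 1205x1205 to 2048x2048 (next power of 2).

Standard algorithm: 1205^3 = 1749690125 multiplications
Strassen's algorithm: 7^(log2(2048)) = 7^11 = 1977326743 multiplications
Difference: 1749690125 - 1977326743 = -227636618 (Strassen uses MORE here due to padding overhead — for small or just-over-power-of-2 n, padding can outweigh the per-level savings)

Standard: 1749690125 multiplications (1205^3). Strassen: 1977326743 multiplications (7^11, after padding to 2048x2048). Strassen reduces 8 recursive multiplications to 7 at each level.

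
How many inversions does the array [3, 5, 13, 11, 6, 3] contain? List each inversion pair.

Finding inversions in [3, 5, 13, 11, 6, 3]:

(1, 5): arr[1]=5 > arr[5]=3
(2, 3): arr[2]=13 > arr[3]=11
(2, 4): arr[2]=13 > arr[4]=6
(2, 5): arr[2]=13 > arr[5]=3
(3, 4): arr[3]=11 > arr[4]=6
(3, 5): arr[3]=11 > arr[5]=3
(4, 5): arr[4]=6 > arr[5]=3

Total inversions: 7

The array has 7 inversion(s): (1,5), (2,3), (2,4), (2,5), (3,4), (3,5), (4,5). Each pair (i,j) satisfies i < j and arr[i] > arr[j].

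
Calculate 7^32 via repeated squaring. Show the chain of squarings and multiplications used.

Computing 7^32 by squaring (build up from 7^1; each line after the first costs one multiplication):

7^1 = 7
7^2 = (7^1)^2 = 7^2 = 49
7^4 = (7^2)^2 = 49^2 = 2401
7^8 = (7^4)^2 = 2401^2 = 5764801
7^16 = (7^8)^2 = 5764801^2 = 33232930569601
7^32 = (7^16)^2 = 33232930569601^2 = 1104427674243920646305299201

Result: 1104427674243920646305299201
Multiplications needed: 5 (5 lines after 7^1)

7^32 = 1104427674243920646305299201. Using exponentiation by squaring, this requires 5 multiplications. The key idea: if the exponent is even, square the half-power; if odd, multiply by the base once.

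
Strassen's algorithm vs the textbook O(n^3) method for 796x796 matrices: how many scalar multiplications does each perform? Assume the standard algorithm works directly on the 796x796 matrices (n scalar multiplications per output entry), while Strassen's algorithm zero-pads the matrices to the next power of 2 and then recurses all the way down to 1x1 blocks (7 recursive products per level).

Matrix multiplication for 796x796 matrices:

Strassen's algorithm requires power-of-2 dimensions. Pad 796x796 to 1024x1024 (next power of 2).

Standard algorithm: 796^3 = 504358336 multiplications
Strassen's algorithm: 7^(log2(1024)) = 7^10 = 282475249 multiplications
Savings: 504358336 - 282475249 = 221883087 multiplications

Standard: 504358336 multiplications (796^3). Strassen: 282475249 multiplications (7^10, after padding to 1024x1024). Strassen reduces 8 recursive multiplications to 7 at each level.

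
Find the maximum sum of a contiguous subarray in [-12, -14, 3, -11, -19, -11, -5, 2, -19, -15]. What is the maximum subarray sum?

Using Kadane's algorithm on [-12, -14, 3, -11, -19, -11, -5, 2, -19, -15]:

Scanning through the array:
Position 1 (value -14): max_ending_here = -14, max_so_far = -12
Position 2 (value 3): max_ending_here = 3, max_so_far = 3
Position 3 (value -11): max_ending_here = -8, max_so_far = 3
Position 4 (value -19): max_ending_here = -19, max_so_far = 3
Position 5 (value -11): max_ending_here = -11, max_so_far = 3
Position 6 (value -5): max_ending_here = -5, max_so_far = 3
Position 7 (value 2): max_ending_here = 2, max_so_far = 3
Position 8 (value -19): max_ending_here = -17, max_so_far = 3
Position 9 (value -15): max_ending_here = -15, max_so_far = 3

Maximum subarray: [3]
Maximum sum: 3

The maximum subarray is [3] with sum 3. This subarray runs from index 2 to index 2.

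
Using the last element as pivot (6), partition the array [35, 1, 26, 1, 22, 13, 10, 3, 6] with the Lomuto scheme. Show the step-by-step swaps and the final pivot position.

Lomuto partition with pivot = 6:

Initial array: [35, 1, 26, 1, 22, 13, 10, 3, 6]

arr[0]=35 > 6: no swap
arr[1]=1 <= 6: swap with position 0, array becomes [1, 35, 26, 1, 22, 13, 10, 3, 6]
arr[2]=26 > 6: no swap
arr[3]=1 <= 6: swap with position 1, array becomes [1, 1, 26, 35, 22, 13, 10, 3, 6]
arr[4]=22 > 6: no swap
arr[5]=13 > 6: no swap
arr[6]=10 > 6: no swap
arr[7]=3 <= 6: swap with position 2, array becomes [1, 1, 3, 35, 22, 13, 10, 26, 6]

Place pivot at position 3: [1, 1, 3, 6, 22, 13, 10, 26, 35]
Pivot position: 3

After partitioning with pivot 6, the array becomes [1, 1, 3, 6, 22, 13, 10, 26, 35]. The pivot is placed at index 3. All elements to the left of the pivot are <= 6, and all elements to the right are > 6.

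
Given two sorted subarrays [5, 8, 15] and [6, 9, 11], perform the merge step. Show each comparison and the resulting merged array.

Merging process:

Compare 5 vs 6: take 5 from left. Merged: [5]
Compare 8 vs 6: take 6 from right. Merged: [5, 6]
Compare 8 vs 9: take 8 from left. Merged: [5, 6, 8]
Compare 15 vs 9: take 9 from right. Merged: [5, 6, 8, 9]
Compare 15 vs 11: take 11 from right. Merged: [5, 6, 8, 9, 11]
Append remaining from left: [15]. Merged: [5, 6, 8, 9, 11, 15]

Final merged array: [5, 6, 8, 9, 11, 15]
Total comparisons: 5

The merged array is [5, 6, 8, 9, 11, 15], requiring 5 comparisons. The merge step runs in O(n) time where n is the total number of elements.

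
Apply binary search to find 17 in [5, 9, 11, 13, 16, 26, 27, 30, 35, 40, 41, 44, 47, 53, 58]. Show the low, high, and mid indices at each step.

Binary search for 17 in [5, 9, 11, 13, 16, 26, 27, 30, 35, 40, 41, 44, 47, 53, 58]:

lo=0, hi=14, mid=7, arr[mid]=30 -> 30 > 17, search left half
lo=0, hi=6, mid=3, arr[mid]=13 -> 13 < 17, search right half
lo=4, hi=6, mid=5, arr[mid]=26 -> 26 > 17, search left half
lo=4, hi=4, mid=4, arr[mid]=16 -> 16 < 17, search right half
lo=5 > hi=4, target 17 not found

Binary search determines that 17 is not in the array after 4 comparisons. The search space was exhausted without finding the target.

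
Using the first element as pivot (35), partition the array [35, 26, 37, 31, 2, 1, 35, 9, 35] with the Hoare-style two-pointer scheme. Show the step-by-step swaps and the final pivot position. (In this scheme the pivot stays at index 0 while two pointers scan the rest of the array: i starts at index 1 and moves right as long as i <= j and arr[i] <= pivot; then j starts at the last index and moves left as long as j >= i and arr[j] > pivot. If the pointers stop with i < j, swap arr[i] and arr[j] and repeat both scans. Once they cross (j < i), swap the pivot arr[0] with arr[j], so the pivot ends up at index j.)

Hoare-style two-pointer partition with pivot = 35:

Initial array: [35, 26, 37, 31, 2, 1, 35, 9, 35]

Pointers start at i = 1, j = 8.
i stops at index 2 (arr[2]=37 > 35), j stops at index 8 (arr[8]=35 <= 35): swap arr[2] and arr[8], array becomes [35, 26, 35, 31, 2, 1, 35, 9, 37]
i ends at 8, j ends at 7: the pointers have crossed (j < i), so scanning stops.

Swap pivot arr[0] with arr[7] to place pivot at position 7: [9, 26, 35, 31, 2, 1, 35, 35, 37]
Pivot position: 7

After partitioning with pivot 35, the array becomes [9, 26, 35, 31, 2, 1, 35, 35, 37]. The pivot is placed at index 7. All elements to the left of the pivot are <= 35, and all elements to the right are > 35.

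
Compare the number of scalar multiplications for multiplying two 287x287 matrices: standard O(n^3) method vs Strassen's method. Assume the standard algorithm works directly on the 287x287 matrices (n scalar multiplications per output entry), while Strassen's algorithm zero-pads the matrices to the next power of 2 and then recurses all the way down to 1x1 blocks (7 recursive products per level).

Matrix multiplication for 287x287 matrices:

Strassen's algorithm requires power-of-2 dimensions. Pad 287x287 to 512x512 (next power of 2).

Standard algorithm: 287^3 = 23639903 multiplications
Strassen's algorithm: 7^(log2(512)) = 7^9 = 40353607 multiplications
Difference: 23639903 - 40353607 = -16713704 (Strassen uses MORE here due to padding overhead — for small or just-over-power-of-2 n, padding can outweigh the per-level savings)

Standard: 23639903 multiplications (287^3). Strassen: 40353607 multiplications (7^9, after padding to 512x512). Strassen reduces 8 recursive multiplications to 7 at each level.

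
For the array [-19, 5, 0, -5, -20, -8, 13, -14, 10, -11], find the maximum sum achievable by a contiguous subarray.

Using Kadane's algorithm on [-19, 5, 0, -5, -20, -8, 13, -14, 10, -11]:

Scanning through the array:
Position 1 (value 5): max_ending_here = 5, max_so_far = 5
Position 2 (value 0): max_ending_here = 5, max_so_far = 5
Position 3 (value -5): max_ending_here = 0, max_so_far = 5
Position 4 (value -20): max_ending_here = -20, max_so_far = 5
Position 5 (value -8): max_ending_here = -8, max_so_far = 5
Position 6 (value 13): max_ending_here = 13, max_so_far = 13
Position 7 (value -14): max_ending_here = -1, max_so_far = 13
Position 8 (value 10): max_ending_here = 10, max_so_far = 13
Position 9 (value -11): max_ending_here = -1, max_so_far = 13

Maximum subarray: [13]
Maximum sum: 13

The maximum subarray is [13] with sum 13. This subarray runs from index 6 to index 6.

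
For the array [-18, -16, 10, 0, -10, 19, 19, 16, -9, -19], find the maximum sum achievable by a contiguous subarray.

Using Kadane's algorithm on [-18, -16, 10, 0, -10, 19, 19, 16, -9, -19]:

Scanning through the array:
Position 1 (value -16): max_ending_here = -16, max_so_far = -16
Position 2 (value 10): max_ending_here = 10, max_so_far = 10
Position 3 (value 0): max_ending_here = 10, max_so_far = 10
Position 4 (value -10): max_ending_here = 0, max_so_far = 10
Position 5 (value 19): max_ending_here = 19, max_so_far = 19
Position 6 (value 19): max_ending_here = 38, max_so_far = 38
Position 7 (value 16): max_ending_here = 54, max_so_far = 54
Position 8 (value -9): max_ending_here = 45, max_so_far = 54
Position 9 (value -19): max_ending_here = 26, max_so_far = 54

Maximum subarray: [10, 0, -10, 19, 19, 16]
Maximum sum: 54

The maximum subarray is [10, 0, -10, 19, 19, 16] with sum 54. This subarray runs from index 2 to index 7.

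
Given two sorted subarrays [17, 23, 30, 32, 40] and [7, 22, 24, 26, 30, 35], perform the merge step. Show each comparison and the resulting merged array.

Merging process:

Compare 17 vs 7: take 7 from right. Merged: [7]
Compare 17 vs 22: take 17 from left. Merged: [7, 17]
Compare 23 vs 22: take 22 from right. Merged: [7, 17, 22]
Compare 23 vs 24: take 23 from left. Merged: [7, 17, 22, 23]
Compare 30 vs 24: take 24 from right. Merged: [7, 17, 22, 23, 24]
Compare 30 vs 26: take 26 from right. Merged: [7, 17, 22, 23, 24, 26]
Compare 30 vs 30: take 30 from left. Merged: [7, 17, 22, 23, 24, 26, 30]
Compare 32 vs 30: take 30 from right. Merged: [7, 17, 22, 23, 24, 26, 30, 30]
Compare 32 vs 35: take 32 from left. Merged: [7, 17, 22, 23, 24, 26, 30, 30, 32]
Compare 40 vs 35: take 35 from right. Merged: [7, 17, 22, 23, 24, 26, 30, 30, 32, 35]
Append remaining from left: [40]. Merged: [7, 17, 22, 23, 24, 26, 30, 30, 32, 35, 40]

Final merged array: [7, 17, 22, 23, 24, 26, 30, 30, 32, 35, 40]
Total comparisons: 10

The merged array is [7, 17, 22, 23, 24, 26, 30, 30, 32, 35, 40], requiring 10 comparisons. The merge step runs in O(n) time where n is the total number of elements.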